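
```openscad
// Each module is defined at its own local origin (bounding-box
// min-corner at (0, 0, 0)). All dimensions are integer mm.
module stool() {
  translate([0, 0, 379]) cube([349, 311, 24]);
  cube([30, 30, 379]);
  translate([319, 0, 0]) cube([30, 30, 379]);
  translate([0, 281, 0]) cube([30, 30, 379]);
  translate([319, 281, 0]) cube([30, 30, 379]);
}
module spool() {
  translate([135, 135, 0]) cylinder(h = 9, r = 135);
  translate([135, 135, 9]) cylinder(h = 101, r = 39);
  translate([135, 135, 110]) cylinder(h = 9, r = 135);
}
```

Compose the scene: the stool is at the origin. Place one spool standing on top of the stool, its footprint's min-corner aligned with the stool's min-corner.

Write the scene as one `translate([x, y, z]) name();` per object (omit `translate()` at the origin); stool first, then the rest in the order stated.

stool();
translate([0, 0, 403]) spool();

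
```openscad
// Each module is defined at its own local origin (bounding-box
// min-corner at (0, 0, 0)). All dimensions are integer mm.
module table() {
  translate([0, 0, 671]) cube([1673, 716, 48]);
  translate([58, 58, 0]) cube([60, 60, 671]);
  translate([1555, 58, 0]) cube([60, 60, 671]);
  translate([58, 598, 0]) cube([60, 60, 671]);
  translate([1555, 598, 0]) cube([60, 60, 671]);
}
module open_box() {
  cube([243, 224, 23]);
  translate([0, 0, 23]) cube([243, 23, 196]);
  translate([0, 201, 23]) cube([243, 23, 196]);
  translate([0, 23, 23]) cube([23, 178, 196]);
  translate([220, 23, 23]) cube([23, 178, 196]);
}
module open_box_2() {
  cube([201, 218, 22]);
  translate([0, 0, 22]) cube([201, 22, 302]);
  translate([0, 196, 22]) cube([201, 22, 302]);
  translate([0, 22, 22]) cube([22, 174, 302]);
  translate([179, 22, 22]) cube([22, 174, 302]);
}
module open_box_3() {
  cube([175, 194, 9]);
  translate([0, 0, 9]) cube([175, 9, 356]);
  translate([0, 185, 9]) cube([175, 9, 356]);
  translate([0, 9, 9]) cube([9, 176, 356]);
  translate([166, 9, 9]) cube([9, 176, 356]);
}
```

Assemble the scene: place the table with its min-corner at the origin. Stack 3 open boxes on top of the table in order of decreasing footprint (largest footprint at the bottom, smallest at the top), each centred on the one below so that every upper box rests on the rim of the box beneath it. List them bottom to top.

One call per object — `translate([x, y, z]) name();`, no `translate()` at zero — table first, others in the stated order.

table();
translate([715, 246, 719]) open_box();
translate([736, 249, 938]) open_box_2();
translate([749, 261, 1262]) open_box_3();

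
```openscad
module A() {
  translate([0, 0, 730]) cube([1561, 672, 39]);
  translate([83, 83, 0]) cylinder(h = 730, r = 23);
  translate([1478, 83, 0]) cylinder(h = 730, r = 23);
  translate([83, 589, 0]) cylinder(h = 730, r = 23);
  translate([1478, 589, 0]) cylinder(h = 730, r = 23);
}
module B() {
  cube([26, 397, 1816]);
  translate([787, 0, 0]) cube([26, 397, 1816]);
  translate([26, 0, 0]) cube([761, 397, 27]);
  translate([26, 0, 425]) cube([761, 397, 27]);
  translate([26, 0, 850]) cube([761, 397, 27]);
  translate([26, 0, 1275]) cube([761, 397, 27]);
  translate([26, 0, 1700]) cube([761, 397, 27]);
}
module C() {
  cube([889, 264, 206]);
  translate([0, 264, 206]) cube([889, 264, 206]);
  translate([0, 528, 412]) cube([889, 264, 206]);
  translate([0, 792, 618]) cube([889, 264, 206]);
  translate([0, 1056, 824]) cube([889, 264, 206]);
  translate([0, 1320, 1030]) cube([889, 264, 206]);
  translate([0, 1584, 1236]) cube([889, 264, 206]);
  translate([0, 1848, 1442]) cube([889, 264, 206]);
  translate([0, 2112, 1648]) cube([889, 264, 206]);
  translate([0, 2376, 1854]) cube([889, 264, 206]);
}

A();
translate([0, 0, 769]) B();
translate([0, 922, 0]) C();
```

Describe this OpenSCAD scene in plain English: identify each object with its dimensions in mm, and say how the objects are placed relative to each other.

A is a rectangular dining table. The top is 1561×672×39 mm with its upper surface at z = 769 mm. It stands on four round legs of 46 mm diameter, each leg's bounding box inset 60 mm from the nearest pair of top edges, running from the floor to the underside of the top.

B is a bookshelf 813 mm wide overall, 397 mm deep and 1816 mm tall. The two sides are 26 mm thick vertical panels. 5 horizontal shelves of 27 mm thickness span between the inner faces of the sides; the lowest shelf sits on the floor and shelves are stacked with a clear vertical gap of 398 mm between each pair.

C is a straight staircase of 10 solid steps. Each step is 889 mm wide (x), 264 mm deep (y, the going) and 206 mm tall (the rise). The first step rests on the floor; each subsequent step sits one going further in +y and one rise higher in +z, directly behind and above the previous step with no overlap.

The bookshelf is on top of the table. The staircase is on the floor beside the table on its +y side.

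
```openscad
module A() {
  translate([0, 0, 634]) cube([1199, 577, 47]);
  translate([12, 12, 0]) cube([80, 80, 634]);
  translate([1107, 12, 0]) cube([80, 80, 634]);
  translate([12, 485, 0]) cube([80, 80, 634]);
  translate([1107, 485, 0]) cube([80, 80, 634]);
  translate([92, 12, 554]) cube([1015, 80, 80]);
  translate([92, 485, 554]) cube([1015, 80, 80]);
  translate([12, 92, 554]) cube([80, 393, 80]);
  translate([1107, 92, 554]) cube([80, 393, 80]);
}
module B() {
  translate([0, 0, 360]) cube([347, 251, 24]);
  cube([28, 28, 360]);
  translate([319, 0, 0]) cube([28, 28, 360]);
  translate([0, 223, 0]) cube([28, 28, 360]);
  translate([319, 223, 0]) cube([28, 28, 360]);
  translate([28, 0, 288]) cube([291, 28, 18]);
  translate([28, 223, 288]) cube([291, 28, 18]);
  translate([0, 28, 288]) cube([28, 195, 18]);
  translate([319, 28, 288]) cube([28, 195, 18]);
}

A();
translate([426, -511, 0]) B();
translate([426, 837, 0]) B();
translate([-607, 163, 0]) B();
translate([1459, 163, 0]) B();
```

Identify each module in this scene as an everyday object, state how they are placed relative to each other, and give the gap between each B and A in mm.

Each stool's nearest face is 260 mm from the table's bounding box.

A is a table. B is a stool. Four stools sit around the table at the −y, +y, −x, +x sides. The gap between each stool and the table is 260 mm.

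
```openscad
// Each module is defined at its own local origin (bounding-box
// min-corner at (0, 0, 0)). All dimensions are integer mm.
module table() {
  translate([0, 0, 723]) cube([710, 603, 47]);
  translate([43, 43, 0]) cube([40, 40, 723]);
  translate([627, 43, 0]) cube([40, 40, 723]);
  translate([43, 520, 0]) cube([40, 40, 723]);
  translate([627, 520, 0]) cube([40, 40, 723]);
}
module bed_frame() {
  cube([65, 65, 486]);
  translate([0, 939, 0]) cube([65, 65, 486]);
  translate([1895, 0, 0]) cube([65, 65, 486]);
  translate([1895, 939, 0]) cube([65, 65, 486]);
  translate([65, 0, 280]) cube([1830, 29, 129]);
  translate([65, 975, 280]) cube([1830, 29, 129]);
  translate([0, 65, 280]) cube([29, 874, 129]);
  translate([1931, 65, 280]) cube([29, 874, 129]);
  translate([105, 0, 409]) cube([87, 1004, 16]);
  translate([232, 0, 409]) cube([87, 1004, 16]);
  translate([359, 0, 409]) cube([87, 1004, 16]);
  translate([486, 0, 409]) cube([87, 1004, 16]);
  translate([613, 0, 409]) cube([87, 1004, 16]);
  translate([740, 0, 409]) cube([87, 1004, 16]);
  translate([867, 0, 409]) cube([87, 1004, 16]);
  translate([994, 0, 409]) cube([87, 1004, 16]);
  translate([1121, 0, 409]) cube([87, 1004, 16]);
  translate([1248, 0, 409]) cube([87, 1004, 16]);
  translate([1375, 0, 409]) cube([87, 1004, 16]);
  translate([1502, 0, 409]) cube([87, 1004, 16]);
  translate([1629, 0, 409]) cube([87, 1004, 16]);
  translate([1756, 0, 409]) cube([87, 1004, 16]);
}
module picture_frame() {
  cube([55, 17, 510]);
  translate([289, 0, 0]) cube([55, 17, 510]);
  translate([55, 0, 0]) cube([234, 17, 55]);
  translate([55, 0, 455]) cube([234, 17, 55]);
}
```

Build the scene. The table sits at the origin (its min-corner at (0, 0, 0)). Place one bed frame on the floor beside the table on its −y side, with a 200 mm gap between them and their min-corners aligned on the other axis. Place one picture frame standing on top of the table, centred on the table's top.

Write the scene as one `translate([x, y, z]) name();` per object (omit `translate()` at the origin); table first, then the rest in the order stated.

table();
translate([0, -1204, 0]) bed_frame();
translate([183, 293, 770]) picture_frame();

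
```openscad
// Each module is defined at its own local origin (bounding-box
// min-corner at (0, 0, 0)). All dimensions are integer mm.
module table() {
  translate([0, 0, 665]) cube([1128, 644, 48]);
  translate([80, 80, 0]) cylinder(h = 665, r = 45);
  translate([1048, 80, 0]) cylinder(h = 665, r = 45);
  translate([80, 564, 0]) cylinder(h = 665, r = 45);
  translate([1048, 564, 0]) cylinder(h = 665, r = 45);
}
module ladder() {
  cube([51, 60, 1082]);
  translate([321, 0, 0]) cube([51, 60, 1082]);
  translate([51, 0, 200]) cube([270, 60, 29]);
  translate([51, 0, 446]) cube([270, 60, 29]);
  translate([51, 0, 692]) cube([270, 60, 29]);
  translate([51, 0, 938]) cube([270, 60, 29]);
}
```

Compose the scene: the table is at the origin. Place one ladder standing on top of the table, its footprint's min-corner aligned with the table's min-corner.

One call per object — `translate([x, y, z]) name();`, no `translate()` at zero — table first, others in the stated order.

table();
translate([0, 0, 713]) ladder();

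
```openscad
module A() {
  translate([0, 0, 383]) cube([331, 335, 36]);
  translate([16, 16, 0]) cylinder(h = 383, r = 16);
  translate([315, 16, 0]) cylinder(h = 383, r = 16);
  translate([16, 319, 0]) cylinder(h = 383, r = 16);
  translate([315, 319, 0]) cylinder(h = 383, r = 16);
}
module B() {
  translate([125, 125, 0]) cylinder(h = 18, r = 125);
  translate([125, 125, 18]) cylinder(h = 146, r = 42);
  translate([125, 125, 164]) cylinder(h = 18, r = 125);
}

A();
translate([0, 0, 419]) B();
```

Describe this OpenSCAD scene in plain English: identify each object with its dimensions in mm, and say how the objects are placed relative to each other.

A is a four-legged stool. The seat is a 331×335×36 mm slab whose top surface is at z = 419 mm; four round legs, each 32 mm in diameter, run from the floor (z = 0) to the underside of the seat, each leg's axis is inset half a diameter from the nearest pair of seat edges (so the leg's bounding box is flush with the corner).

B is a spool: two coaxial disc flanges of radius 125 mm and thickness 18 mm, joined by a core cylinder of radius 42 mm and height 146 mm. The lower flange rests on z = 0 and the three cylinders share a vertical axis.

The spool is on top of the stool.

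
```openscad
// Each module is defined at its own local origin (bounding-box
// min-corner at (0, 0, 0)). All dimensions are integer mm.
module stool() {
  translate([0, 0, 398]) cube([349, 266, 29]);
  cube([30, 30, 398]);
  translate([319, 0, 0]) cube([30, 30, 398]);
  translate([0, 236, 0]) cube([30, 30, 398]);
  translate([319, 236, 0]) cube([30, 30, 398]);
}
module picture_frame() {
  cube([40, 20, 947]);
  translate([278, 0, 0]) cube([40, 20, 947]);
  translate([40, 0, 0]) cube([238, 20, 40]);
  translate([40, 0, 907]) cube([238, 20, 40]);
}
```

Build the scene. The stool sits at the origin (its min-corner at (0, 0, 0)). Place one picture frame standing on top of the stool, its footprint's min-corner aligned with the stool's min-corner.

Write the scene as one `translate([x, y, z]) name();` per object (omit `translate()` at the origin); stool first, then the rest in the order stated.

stool();
translate([0, 0, 427]) picture_frame();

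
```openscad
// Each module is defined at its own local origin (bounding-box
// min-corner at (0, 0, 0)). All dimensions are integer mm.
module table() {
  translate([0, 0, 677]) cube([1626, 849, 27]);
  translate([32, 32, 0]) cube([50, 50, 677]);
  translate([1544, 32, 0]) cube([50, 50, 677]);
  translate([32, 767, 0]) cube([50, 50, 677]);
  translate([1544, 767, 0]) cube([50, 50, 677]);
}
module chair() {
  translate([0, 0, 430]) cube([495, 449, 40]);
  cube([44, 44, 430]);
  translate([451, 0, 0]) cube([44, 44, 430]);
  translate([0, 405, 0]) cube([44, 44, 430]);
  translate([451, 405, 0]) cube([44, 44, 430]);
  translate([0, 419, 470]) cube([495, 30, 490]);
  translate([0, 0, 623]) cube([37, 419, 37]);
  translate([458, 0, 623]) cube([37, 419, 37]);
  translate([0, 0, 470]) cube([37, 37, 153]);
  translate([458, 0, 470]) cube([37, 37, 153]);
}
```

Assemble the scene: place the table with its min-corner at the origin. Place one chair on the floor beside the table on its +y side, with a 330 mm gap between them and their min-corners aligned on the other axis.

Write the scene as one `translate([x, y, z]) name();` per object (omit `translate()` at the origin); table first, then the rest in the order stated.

table();
translate([0, 1179, 0]) chair();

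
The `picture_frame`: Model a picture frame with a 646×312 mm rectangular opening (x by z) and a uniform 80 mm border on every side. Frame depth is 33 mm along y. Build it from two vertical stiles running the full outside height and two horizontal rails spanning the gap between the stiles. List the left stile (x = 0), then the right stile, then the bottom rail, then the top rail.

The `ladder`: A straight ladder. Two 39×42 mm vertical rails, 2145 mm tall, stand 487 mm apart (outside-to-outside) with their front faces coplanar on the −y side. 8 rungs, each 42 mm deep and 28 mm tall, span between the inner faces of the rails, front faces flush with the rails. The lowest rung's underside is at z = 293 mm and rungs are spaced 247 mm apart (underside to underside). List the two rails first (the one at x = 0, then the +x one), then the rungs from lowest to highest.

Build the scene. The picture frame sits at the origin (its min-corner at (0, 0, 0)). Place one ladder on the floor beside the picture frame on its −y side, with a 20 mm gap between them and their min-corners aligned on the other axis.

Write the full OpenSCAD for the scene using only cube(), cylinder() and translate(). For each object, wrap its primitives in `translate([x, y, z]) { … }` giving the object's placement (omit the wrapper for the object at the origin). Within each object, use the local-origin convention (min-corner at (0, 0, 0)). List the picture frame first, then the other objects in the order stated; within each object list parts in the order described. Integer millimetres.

cube([80, 33, 472]);
translate([726, 0, 0]) cube([80, 33, 472]);
translate([80, 0, 0]) cube([646, 33, 80]);
translate([80, 0, 392]) cube([646, 33, 80]);
translate([0, -62, 0]) {
  cube([39, 42, 2145]);
  translate([448, 0, 0]) cube([39, 42, 2145]);
  translate([39, 0, 293]) cube([409, 42, 28]);
  translate([39, 0, 540]) cube([409, 42, 28]);
  translate([39, 0, 787]) cube([409, 42, 28]);
  translate([39, 0, 1034]) cube([409, 42, 28]);
  translate([39, 0, 1281]) cube([409, 42, 28]);
  translate([39, 0, 1528]) cube([409, 42, 28]);
  translate([39, 0, 1775]) cube([409, 42, 28]);
  translate([39, 0, 2022]) cube([409, 42, 28]);
}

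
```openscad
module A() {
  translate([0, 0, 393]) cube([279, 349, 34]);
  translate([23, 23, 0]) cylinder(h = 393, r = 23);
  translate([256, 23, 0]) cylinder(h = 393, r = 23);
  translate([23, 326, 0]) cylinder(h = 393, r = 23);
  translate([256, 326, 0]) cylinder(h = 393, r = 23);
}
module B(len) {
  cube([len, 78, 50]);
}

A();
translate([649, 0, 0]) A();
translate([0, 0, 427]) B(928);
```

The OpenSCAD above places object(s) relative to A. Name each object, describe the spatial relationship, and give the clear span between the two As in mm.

A is a stool. B is a beam. A beam spans the tops of two stools. The clear span between the two stools is 370 mm.

Second stool starts at x = 649; first ends at x = 279; clear span = 649 − 279 = 370 mm.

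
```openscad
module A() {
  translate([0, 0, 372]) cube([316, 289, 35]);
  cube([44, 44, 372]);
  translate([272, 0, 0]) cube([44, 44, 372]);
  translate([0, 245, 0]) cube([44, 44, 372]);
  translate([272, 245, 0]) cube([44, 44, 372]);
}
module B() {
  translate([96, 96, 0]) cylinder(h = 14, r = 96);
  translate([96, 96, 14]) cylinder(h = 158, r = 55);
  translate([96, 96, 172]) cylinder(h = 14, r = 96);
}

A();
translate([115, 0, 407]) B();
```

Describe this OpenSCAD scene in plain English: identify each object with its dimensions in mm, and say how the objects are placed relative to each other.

A is a four-legged stool. The seat is 316×289 mm, 35 mm thick, top at z = 407 mm. It stands on four square legs, each 44×44 mm in cross-section, from z = 0 to the seat underside, each flush with a corner of the seat.

B is a spool: two coaxial disc flanges of radius 96 mm and thickness 14 mm, joined by a core cylinder of radius 55 mm and height 158 mm. The lower flange rests on z = 0 and the three cylinders share a vertical axis.

The spool is on top of the stool.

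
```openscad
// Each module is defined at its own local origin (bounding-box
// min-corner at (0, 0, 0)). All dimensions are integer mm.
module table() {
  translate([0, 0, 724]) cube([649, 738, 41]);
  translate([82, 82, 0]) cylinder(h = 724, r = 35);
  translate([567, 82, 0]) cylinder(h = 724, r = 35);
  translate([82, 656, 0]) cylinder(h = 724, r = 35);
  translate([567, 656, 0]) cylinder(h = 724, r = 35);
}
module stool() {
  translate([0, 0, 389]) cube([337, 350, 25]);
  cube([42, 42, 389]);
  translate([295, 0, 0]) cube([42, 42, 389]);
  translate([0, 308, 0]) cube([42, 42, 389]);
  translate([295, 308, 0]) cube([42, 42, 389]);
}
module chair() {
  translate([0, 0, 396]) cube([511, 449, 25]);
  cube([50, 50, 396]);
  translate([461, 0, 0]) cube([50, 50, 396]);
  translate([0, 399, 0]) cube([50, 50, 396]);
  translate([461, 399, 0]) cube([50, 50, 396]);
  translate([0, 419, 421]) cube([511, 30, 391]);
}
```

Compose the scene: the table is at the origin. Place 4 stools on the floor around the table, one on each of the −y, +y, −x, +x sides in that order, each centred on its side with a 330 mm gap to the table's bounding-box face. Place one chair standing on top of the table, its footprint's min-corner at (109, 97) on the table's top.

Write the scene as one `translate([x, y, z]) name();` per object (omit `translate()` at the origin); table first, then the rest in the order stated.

table();
translate([156, -680, 0]) stool();
translate([156, 1068, 0]) stool();
translate([-667, 194, 0]) stool();
translate([979, 194, 0]) stool();
translate([109, 97, 765]) chair();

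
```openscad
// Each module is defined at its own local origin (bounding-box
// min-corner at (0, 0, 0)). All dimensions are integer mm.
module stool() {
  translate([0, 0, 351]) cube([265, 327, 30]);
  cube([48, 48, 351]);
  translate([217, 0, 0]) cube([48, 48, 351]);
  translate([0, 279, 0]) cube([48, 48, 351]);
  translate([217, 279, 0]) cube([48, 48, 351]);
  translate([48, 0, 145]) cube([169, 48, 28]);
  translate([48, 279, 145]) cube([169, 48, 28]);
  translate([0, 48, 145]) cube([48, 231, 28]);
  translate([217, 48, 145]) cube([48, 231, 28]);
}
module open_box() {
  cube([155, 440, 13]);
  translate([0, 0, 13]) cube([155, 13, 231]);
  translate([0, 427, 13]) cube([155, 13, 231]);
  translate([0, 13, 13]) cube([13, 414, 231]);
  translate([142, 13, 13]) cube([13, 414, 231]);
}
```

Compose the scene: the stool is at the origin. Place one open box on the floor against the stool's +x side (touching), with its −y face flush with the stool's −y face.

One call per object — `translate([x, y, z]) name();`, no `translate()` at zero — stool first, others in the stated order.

stool();
translate([265, 0, 0]) open_box();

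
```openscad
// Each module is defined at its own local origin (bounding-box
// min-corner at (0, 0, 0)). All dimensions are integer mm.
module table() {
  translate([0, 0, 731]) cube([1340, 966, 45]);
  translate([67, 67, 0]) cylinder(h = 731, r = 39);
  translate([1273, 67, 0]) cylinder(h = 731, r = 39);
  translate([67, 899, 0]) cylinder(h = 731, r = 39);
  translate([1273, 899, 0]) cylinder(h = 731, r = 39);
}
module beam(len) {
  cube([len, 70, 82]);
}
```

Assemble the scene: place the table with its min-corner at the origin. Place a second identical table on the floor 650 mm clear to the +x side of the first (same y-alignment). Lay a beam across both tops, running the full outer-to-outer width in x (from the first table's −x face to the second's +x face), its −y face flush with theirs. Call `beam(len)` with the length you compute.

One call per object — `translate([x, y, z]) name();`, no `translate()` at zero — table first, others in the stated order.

table();
translate([1990, 0, 0]) table();
translate([0, 0, 776]) beam(3330);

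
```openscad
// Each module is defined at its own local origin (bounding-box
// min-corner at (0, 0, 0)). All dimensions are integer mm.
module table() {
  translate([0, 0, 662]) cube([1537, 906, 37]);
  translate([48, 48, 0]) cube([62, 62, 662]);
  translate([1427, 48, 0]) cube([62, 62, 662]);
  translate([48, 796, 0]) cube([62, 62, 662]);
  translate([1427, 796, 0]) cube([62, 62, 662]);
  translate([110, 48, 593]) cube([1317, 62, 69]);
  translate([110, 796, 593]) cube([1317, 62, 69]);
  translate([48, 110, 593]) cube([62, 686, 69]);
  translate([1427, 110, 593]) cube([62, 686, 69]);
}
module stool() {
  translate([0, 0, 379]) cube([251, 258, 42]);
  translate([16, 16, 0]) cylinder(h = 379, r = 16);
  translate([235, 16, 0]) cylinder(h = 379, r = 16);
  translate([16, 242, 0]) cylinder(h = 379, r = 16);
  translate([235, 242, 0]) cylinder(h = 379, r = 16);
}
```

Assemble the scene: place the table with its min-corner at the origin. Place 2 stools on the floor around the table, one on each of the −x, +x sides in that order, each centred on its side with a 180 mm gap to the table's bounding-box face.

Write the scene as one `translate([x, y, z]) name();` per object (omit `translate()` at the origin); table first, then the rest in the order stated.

table();
translate([-431, 324, 0]) stool();
translate([1717, 324, 0]) stool();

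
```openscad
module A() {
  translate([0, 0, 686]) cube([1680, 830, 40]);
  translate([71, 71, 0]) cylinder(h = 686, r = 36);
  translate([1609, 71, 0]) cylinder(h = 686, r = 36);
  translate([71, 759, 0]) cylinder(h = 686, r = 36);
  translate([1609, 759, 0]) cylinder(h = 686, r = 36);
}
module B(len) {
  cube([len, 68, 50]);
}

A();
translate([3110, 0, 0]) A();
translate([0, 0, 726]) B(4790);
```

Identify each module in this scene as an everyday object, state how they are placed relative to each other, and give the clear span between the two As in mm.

A is a table. B is a beam. A beam spans the tops of two tables. The clear span between the two tables is 1430 mm.

Second table starts at x = 3110; first ends at x = 1680; clear span = 3110 − 1680 = 1430 mm.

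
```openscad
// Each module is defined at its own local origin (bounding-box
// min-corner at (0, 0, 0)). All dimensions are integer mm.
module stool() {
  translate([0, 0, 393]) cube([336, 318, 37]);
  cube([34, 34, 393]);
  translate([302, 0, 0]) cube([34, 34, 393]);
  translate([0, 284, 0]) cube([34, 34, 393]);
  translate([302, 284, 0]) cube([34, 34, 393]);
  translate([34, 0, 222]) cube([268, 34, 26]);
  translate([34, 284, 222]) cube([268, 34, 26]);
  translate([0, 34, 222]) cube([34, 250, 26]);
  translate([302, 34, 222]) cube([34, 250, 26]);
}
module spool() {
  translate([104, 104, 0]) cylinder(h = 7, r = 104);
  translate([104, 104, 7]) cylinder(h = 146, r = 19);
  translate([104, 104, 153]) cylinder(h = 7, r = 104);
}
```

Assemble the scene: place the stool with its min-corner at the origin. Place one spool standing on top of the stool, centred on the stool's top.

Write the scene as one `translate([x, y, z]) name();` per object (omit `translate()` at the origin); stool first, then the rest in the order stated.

stool();
translate([64, 55, 430]) spool();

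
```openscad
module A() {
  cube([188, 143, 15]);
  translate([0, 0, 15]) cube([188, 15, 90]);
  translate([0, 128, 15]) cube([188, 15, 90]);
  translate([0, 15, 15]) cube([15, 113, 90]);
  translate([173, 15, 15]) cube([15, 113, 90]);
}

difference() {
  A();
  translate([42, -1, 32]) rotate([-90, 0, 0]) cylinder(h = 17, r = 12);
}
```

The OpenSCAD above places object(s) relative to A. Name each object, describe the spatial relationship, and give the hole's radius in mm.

A is an open box. The open box has a circular hole through its front wall. The hole's radius is 12 mm.

The subtracted cylinder has r = 12 mm.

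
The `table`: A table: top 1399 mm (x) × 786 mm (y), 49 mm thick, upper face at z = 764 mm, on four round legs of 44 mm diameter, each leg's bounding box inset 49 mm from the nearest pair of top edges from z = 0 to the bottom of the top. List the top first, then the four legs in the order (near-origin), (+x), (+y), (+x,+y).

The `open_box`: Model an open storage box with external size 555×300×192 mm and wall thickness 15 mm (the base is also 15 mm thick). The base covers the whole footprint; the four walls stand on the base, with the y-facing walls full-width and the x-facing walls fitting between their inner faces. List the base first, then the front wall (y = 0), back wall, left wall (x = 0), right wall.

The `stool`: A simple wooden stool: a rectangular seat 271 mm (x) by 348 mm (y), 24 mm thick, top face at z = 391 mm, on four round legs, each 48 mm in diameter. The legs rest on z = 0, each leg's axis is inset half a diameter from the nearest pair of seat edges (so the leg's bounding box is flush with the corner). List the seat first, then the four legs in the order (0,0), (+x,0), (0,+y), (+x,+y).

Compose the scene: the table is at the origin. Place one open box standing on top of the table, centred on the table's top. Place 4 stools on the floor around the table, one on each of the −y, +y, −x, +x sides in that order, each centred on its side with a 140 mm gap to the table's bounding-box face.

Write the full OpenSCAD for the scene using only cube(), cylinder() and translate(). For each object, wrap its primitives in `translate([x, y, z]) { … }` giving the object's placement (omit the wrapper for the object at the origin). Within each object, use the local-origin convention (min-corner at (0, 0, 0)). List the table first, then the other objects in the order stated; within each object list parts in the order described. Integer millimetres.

translate([0, 0, 715]) cube([1399, 786, 49]);
translate([71, 71, 0]) cylinder(h = 715, r = 22);
translate([1328, 71, 0]) cylinder(h = 715, r = 22);
translate([71, 715, 0]) cylinder(h = 715, r = 22);
translate([1328, 715, 0]) cylinder(h = 715, r = 22);
translate([422, 243, 764]) {
  cube([555, 300, 15]);
  translate([0, 0, 15]) cube([555, 15, 177]);
  translate([0, 285, 15]) cube([555, 15, 177]);
  translate([0, 15, 15]) cube([15, 270, 177]);
  translate([540, 15, 15]) cube([15, 270, 177]);
}
translate([564, -488, 0]) {
  translate([0, 0, 367]) cube([271, 348, 24]);
  translate([24, 24, 0]) cylinder(h = 367, r = 24);
  translate([247, 24, 0]) cylinder(h = 367, r = 24);
  translate([24, 324, 0]) cylinder(h = 367, r = 24);
  translate([247, 324, 0]) cylinder(h = 367, r = 24);
}
translate([564, 926, 0]) {
  translate([0, 0, 367]) cube([271, 348, 24]);
  translate([24, 24, 0]) cylinder(h = 367, r = 24);
  translate([247, 24, 0]) cylinder(h = 367, r = 24);
  translate([24, 324, 0]) cylinder(h = 367, r = 24);
  translate([247, 324, 0]) cylinder(h = 367, r = 24);
}
translate([-411, 219, 0]) {
  translate([0, 0, 367]) cube([271, 348, 24]);
  translate([24, 24, 0]) cylinder(h = 367, r = 24);
  translate([247, 24, 0]) cylinder(h = 367, r = 24);
  translate([24, 324, 0]) cylinder(h = 367, r = 24);
  translate([247, 324, 0]) cylinder(h = 367, r = 24);
}
translate([1539, 219, 0]) {
  translate([0, 0, 367]) cube([271, 348, 24]);
  translate([24, 24, 0]) cylinder(h = 367, r = 24);
  translate([247, 24, 0]) cylinder(h = 367, r = 24);
  translate([24, 324, 0]) cylinder(h = 367, r = 24);
  translate([247, 324, 0]) cylinder(h = 367, r = 24);
}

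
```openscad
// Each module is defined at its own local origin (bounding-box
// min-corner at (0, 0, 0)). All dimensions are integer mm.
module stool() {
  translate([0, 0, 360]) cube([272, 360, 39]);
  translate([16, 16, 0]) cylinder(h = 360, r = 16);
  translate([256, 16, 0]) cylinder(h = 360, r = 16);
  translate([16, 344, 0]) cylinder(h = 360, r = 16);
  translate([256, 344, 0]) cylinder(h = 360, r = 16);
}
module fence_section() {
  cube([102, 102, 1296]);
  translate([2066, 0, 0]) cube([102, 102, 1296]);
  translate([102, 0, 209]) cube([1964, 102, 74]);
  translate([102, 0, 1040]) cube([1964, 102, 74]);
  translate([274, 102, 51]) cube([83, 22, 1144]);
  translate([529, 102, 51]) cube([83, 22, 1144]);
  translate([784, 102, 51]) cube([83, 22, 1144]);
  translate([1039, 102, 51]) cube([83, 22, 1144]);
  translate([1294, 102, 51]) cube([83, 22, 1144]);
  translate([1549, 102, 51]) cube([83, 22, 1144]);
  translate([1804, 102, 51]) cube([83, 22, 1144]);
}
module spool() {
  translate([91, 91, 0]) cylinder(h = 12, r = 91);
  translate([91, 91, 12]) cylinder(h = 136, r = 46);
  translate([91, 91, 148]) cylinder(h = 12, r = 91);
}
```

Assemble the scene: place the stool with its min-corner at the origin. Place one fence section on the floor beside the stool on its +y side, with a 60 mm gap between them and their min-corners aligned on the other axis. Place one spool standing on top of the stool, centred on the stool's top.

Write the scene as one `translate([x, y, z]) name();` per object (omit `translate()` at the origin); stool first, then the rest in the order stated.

stool();
translate([0, 420, 0]) fence_section();
translate([45, 89, 399]) spool();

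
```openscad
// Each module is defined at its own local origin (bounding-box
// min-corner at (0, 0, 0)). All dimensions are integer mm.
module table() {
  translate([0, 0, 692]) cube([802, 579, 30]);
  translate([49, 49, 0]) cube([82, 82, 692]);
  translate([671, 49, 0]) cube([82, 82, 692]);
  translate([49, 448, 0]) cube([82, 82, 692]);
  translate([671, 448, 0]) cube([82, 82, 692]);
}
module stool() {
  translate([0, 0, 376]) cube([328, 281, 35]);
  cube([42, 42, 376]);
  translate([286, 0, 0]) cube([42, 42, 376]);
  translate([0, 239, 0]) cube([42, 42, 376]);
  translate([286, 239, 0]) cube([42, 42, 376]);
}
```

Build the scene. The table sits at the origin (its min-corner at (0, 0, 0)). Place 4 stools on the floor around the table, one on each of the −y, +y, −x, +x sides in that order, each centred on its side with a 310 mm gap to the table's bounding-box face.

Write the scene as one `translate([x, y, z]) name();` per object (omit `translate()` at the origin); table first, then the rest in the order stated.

table();
translate([237, -591, 0]) stool();
translate([237, 889, 0]) stool();
translate([-638, 149, 0]) stool();
translate([1112, 149, 0]) stool();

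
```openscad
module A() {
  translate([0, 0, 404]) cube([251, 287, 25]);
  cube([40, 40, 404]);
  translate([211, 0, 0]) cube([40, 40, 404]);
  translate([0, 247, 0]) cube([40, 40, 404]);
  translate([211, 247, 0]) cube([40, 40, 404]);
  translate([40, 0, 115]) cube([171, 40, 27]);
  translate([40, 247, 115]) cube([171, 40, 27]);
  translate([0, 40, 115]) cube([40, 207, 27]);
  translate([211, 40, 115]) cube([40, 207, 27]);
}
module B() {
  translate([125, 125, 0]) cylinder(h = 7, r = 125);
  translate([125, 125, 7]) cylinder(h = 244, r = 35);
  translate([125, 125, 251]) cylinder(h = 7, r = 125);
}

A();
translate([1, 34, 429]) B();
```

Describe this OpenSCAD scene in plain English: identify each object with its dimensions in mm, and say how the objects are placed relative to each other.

A is a four-legged stool. The seat is a 251×287×25 mm slab whose top surface is at z = 429 mm; four square legs, each 40×40 mm in cross-section, run from the floor (z = 0) to the underside of the seat, each flush with a corner of the seat. Four stretchers, 40 mm wide and 27 mm tall, connect adjacent legs with their undersides at z = 115 mm, each running between the inner faces of the legs it joins and aligned with the legs' outer faces on the other axis.

B is a spool: two coaxial disc flanges of radius 125 mm and thickness 7 mm, joined by a core cylinder of radius 35 mm and height 244 mm. The lower flange rests on z = 0 and the three cylinders share a vertical axis.

The spool is on top of the stool.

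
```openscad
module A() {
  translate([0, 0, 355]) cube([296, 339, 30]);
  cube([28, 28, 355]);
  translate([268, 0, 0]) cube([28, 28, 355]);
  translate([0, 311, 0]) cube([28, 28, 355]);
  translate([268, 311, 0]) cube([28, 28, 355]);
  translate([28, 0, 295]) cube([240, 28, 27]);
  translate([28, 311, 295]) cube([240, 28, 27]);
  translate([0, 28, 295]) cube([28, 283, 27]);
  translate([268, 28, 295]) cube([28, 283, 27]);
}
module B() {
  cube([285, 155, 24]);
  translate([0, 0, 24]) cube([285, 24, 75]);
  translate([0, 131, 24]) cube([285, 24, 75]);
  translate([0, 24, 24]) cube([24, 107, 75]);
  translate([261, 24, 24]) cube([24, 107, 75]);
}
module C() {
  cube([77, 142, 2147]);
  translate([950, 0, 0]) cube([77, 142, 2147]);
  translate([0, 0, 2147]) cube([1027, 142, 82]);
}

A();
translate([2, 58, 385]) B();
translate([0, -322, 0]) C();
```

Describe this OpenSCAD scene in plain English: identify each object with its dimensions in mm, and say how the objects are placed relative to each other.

A is a four-legged stool. The seat is a 296×339×30 mm slab whose top surface is at z = 385 mm; four square legs, each 28×28 mm in cross-section, run from the floor (z = 0) to the underside of the seat, each flush with a corner of the seat. Four stretchers, 28 mm wide and 27 mm tall, connect adjacent legs with their undersides at z = 295 mm, each running between the inner faces of the legs it joins and aligned with the legs' outer faces on the other axis.

B is an open-topped rectangular box: outside dimensions 285×155×99 mm, with a uniform wall and base thickness of 24 mm. The base is a full 285×155 slab on the floor; four walls sit on top of the base. The front and back walls (the −y and +y sides) span the full width; the two side walls fit between them.

C is a door frame. The clear opening is 873 mm wide and 2147 mm high. Two 77 mm wide jambs, 142 mm deep, stand either side of the opening from the floor to the top of the opening. A 82 mm thick head sits across the top of both jambs, spanning the full outside width of the frame.

The open box is on top of the stool. The door frame is on the floor beside the stool on its −y side.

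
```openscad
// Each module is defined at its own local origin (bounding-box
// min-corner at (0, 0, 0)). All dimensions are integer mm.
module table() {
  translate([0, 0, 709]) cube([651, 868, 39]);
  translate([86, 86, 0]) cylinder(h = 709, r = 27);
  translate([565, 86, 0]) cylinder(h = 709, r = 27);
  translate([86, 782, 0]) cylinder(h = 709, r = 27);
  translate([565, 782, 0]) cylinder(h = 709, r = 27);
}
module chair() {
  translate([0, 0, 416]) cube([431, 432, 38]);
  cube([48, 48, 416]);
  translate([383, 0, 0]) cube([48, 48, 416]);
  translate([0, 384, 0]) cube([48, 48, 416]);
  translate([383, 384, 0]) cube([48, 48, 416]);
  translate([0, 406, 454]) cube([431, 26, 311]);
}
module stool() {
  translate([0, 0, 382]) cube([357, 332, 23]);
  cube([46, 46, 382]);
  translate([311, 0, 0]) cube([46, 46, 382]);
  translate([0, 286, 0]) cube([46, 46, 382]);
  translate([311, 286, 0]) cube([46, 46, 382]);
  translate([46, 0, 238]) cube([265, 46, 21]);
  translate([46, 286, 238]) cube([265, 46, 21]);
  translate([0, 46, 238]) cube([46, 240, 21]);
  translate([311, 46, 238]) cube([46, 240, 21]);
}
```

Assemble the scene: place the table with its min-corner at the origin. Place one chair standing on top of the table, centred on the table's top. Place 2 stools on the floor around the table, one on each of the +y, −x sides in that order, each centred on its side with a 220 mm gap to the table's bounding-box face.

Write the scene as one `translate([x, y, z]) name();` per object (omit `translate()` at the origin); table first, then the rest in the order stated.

table();
translate([110, 218, 748]) chair();
translate([147, 1088, 0]) stool();
translate([-577, 268, 0]) stool();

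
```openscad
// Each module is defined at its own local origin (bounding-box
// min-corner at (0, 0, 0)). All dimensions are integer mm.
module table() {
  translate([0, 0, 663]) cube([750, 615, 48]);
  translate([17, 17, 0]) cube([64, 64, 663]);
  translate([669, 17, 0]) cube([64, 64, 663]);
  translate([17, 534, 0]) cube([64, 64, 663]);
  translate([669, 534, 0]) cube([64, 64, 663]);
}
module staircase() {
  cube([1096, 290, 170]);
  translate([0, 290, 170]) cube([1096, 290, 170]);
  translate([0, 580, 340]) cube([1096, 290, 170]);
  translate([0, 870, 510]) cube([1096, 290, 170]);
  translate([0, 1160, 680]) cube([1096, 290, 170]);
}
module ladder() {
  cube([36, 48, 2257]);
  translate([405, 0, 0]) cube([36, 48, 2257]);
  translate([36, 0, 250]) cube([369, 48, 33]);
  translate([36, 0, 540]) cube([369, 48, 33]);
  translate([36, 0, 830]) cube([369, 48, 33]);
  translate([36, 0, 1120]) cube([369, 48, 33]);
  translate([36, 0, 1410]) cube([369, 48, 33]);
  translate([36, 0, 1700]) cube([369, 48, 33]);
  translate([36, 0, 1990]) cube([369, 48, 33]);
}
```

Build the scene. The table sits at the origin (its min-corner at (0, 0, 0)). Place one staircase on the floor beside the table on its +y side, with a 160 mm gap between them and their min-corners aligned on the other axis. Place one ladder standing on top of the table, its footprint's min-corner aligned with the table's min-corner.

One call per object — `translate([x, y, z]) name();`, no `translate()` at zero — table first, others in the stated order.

table();
translate([0, 775, 0]) staircase();
translate([0, 0, 711]) ladder();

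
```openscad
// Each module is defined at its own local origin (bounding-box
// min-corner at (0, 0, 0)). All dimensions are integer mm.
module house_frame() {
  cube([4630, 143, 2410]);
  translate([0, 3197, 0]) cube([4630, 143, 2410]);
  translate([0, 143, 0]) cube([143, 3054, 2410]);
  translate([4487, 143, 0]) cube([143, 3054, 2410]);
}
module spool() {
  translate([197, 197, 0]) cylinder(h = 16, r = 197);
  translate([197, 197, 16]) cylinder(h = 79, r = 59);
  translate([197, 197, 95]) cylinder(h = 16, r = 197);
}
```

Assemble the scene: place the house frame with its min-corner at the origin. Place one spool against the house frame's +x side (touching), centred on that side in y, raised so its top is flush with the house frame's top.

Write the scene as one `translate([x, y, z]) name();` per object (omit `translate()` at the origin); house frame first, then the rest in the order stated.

house_frame();
translate([4630, 1473, 2299]) spool();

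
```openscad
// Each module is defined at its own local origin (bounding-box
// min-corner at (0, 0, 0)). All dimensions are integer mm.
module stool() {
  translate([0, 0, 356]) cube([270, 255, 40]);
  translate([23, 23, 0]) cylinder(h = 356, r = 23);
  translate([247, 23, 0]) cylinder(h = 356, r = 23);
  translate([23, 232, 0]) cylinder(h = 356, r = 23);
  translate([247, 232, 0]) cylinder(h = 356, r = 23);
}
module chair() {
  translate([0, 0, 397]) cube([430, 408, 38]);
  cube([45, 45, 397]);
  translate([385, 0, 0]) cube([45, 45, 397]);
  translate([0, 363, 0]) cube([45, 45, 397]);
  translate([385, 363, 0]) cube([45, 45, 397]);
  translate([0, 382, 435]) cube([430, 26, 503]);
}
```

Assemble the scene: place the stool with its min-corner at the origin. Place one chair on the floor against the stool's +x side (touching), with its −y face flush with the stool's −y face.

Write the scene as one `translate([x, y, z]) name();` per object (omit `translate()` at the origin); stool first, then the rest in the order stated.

stool();
translate([270, 0, 0]) chair();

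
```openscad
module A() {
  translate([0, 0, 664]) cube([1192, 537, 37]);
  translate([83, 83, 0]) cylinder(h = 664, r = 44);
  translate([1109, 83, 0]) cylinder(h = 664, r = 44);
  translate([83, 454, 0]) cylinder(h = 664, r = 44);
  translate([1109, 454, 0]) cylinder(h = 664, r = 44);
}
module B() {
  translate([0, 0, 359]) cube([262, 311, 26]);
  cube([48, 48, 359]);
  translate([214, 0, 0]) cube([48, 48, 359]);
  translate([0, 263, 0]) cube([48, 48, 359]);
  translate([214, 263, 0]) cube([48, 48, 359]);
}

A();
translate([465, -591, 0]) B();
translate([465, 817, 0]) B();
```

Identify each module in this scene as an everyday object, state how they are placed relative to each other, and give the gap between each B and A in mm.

A is a table. B is a stool. Two stools sit around the table at the −y, +y sides. The gap between each stool and the table is 280 mm.

Each stool's nearest face is 280 mm from the table's bounding box.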